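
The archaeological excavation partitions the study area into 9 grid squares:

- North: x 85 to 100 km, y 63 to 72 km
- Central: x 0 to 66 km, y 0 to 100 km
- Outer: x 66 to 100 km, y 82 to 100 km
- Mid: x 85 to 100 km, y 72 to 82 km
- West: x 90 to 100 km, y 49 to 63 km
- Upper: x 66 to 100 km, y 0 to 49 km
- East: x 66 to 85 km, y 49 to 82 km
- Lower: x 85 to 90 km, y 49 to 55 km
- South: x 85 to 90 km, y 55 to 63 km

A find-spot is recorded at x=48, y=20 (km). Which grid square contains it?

Central

The point has x = 48 and y = 20.
Only Central satisfies 0 ≤ x ≤ 66 and 0 ≤ y ≤ 100.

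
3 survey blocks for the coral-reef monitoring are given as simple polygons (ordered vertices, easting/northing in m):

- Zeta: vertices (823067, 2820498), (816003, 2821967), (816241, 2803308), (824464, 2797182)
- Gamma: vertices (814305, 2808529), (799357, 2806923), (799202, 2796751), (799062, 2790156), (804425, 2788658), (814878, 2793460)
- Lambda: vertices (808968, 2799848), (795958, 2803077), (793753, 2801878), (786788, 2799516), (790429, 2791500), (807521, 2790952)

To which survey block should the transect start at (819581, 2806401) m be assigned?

Cast a ray rightward from (819581, 2806401). For each polygon, the edges (by vertex number in listed order) whose endpoints lie on opposite sides of northing = 2806401, where each meets that height, and whether that is right or left of the point:
Zeta: 2–3 at easting≈816201.5 (left), 4–1 at easting≈823911.6 (right) → 1 crossing.
Gamma: 2–3 at easting≈799349.0 (left), 6–1 at easting≈814385.9 (left) → 0 crossings.
Lambda: no edge straddles that height → 0 crossings.
Only Zeta has an odd count, so the point is inside Zeta.

Zeta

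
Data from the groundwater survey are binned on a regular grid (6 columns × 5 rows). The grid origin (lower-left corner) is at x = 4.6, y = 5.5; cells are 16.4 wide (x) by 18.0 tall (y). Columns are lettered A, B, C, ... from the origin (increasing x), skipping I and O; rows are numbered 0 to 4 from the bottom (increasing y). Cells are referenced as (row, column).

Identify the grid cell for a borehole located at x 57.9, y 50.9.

Column index: ⌊(57.9 − 4.6) / 16.4⌋ = ⌊3.250⌋ = 3 → column D
Row offset from origin: ⌊(50.9 − 5.5) / 18.0⌋ = ⌊2.522⌋ = 2 → row 2

(2, D)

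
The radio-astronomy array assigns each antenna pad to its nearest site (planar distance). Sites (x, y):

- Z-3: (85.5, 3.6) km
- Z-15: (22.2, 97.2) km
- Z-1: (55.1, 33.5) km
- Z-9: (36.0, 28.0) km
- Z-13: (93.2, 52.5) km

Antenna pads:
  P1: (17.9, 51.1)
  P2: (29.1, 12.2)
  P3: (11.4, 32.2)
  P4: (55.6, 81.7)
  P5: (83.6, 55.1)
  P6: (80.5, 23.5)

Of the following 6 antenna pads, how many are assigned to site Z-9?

P1 → Z-9
P2 → Z-9
P3 → Z-9
P4 → Z-15
P5 → Z-13
P6 → Z-3
3 of the 6 go to Z-9.

3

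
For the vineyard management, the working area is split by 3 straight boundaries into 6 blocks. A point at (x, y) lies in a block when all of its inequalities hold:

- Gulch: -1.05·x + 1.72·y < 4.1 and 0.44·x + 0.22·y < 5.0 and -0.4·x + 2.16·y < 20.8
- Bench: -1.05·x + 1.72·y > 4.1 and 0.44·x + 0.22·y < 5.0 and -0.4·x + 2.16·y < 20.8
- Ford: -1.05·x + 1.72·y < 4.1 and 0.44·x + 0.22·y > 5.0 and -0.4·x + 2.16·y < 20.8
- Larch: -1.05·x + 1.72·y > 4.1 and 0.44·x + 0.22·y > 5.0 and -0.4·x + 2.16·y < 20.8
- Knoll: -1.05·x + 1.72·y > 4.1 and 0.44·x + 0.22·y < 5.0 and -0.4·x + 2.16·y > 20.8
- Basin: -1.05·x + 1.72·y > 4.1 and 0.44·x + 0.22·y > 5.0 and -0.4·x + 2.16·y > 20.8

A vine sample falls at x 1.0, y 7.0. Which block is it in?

Bench

-1.05·1.0 + 1.72·7.0 = 10.990, which is > 4.1
0.44·1.0 + 0.22·7.0 = 1.980, which is < 5.0
-0.4·1.0 + 2.16·7.0 = 14.720, which is < 20.8
This sign pattern matches Bench.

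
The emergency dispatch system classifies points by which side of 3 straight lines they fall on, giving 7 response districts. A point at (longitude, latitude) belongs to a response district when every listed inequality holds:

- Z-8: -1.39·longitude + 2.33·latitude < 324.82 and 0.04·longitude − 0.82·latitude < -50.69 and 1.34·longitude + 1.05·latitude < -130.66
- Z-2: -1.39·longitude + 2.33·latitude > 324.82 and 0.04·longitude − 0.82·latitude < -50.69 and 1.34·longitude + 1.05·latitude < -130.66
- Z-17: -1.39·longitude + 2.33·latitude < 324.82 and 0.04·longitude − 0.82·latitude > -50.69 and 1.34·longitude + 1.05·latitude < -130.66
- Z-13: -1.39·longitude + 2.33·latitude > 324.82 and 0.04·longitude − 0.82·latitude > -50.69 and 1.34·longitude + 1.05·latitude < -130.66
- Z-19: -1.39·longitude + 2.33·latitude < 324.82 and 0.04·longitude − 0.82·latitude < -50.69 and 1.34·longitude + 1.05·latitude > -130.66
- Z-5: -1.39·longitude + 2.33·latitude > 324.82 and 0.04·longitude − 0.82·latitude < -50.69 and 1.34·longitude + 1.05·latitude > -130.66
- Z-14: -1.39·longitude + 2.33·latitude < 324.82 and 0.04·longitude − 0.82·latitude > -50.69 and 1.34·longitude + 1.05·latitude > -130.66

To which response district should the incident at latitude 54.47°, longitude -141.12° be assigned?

-1.39·-141.12 + 2.33·54.47 = 323.072, which is < 324.82
0.04·-141.12 − 0.82·54.47 = -50.310, which is > -50.69
1.34·-141.12 + 1.05·54.47 = -131.907, which is < -130.66
This sign pattern matches Z-17.

Z-17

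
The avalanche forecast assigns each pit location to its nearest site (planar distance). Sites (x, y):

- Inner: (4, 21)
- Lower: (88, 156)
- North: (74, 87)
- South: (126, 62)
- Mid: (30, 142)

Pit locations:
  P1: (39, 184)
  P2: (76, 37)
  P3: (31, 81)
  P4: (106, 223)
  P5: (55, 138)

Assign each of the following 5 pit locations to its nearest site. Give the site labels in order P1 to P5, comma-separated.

Mid, North, North, Lower, Mid

P1 → Mid (d²=1845.00)
P2 → North (d²=2504.00)
P3 → North (d²=1885.00)
P4 → Lower (d²=4813.00)
P5 → Mid (d²=641.00)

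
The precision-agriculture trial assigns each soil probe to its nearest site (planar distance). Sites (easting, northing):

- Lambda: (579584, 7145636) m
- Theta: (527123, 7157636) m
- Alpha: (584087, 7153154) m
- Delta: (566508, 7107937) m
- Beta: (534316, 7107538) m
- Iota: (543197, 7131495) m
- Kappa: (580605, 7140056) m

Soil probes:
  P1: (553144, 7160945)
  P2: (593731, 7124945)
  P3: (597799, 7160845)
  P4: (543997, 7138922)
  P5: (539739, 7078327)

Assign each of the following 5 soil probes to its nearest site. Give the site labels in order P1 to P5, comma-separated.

P1 → Theta (d²=688041922.00)
P2 → Kappa (d²=400634197.00)
P3 → Alpha (d²=247170425.00)
P4 → Iota (d²=55800329.00)
P5 → Beta (d²=882691450.00)

Theta, Kappa, Alpha, Iota, Beta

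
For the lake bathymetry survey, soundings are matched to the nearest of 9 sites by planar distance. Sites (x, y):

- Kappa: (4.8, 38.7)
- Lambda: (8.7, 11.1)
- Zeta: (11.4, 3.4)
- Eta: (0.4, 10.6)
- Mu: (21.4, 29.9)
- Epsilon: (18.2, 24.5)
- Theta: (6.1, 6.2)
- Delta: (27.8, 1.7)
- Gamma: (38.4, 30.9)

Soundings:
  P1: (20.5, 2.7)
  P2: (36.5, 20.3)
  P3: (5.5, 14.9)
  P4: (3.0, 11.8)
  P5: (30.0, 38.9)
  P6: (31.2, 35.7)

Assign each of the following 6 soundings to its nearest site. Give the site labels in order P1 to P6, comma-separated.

Delta, Gamma, Lambda, Eta, Gamma, Gamma

P1 → Delta (d²=54.29)
P2 → Gamma (d²=115.97)
P3 → Lambda (d²=24.68)
P4 → Eta (d²=8.20)
P5 → Gamma (d²=134.56)
P6 → Gamma (d²=74.88)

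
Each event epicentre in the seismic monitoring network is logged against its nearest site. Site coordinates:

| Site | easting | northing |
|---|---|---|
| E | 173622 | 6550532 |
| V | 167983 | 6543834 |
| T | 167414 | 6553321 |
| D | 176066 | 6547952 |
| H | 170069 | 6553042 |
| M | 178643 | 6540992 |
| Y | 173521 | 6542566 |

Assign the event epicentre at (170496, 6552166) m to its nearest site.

Squared distances to each site:
E: 12441832.000; V: 75737393.000; T: 10832749.000; D: 48782696.000; H: 949705.000; M: 191231885.000; Y: 101310625.000.
Minimum at H.

H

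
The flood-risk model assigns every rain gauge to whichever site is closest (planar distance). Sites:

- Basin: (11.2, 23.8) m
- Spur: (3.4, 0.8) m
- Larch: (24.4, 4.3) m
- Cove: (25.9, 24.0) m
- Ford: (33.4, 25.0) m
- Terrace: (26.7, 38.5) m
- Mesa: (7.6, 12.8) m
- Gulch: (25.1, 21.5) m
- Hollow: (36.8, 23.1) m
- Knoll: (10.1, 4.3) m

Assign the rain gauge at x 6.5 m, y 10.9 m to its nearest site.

Mesa

Squared distances to each site:
Basin: 188.500; Spur: 111.620; Larch: 363.970; Cove: 547.970; Ford: 922.420; Terrace: 1169.800; Mesa: 4.820; Gulch: 458.320; Hollow: 1066.930; Knoll: 56.520.
Minimum at Mesa.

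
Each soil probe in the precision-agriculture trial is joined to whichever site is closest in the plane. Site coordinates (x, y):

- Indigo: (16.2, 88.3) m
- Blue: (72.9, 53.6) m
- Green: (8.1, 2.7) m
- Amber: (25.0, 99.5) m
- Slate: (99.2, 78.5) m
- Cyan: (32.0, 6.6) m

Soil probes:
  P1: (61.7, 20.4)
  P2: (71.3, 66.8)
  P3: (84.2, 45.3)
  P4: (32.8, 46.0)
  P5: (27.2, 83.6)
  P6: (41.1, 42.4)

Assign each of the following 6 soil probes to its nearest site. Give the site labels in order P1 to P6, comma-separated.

Cyan, Blue, Blue, Cyan, Indigo, Blue

P1 → Cyan (d²=1072.53)
P2 → Blue (d²=176.80)
P3 → Blue (d²=196.58)
P4 → Cyan (d²=1553.00)
P5 → Indigo (d²=143.09)
P6 → Blue (d²=1136.68)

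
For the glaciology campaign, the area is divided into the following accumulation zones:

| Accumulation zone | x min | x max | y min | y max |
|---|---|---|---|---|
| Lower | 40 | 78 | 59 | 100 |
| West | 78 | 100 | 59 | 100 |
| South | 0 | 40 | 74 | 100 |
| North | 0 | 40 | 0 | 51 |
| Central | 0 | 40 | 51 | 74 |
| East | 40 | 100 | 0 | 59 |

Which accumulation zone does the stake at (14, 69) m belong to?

Central

The point has x = 14 and y = 69.
Only Central satisfies 0 ≤ x ≤ 40 and 51 ≤ y ≤ 74.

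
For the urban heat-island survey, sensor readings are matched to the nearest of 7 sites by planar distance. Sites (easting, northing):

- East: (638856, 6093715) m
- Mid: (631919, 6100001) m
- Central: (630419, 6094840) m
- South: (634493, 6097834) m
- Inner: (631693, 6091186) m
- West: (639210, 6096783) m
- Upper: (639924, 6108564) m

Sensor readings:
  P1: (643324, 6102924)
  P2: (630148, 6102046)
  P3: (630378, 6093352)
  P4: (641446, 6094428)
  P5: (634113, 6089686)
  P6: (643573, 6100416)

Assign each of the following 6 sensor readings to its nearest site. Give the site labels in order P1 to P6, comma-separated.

Upper, Mid, Central, East, Inner, West

P1 → Upper (d²=43369600.00)
P2 → Mid (d²=7318466.00)
P3 → Central (d²=2215825.00)
P4 → East (d²=7216469.00)
P5 → Inner (d²=8106400.00)
P6 → West (d²=32234458.00)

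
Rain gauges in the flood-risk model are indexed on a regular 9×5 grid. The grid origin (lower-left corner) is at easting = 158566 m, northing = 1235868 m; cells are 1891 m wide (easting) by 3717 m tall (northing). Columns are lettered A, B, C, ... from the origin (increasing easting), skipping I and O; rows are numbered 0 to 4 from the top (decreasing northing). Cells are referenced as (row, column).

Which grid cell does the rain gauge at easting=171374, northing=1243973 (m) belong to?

(2, G)

Column index: ⌊(171374 − 158566) / 1891⌋ = ⌊6.773⌋ = 6 → column G
Row offset from origin: ⌊(1243973 − 1235868) / 3717⌋ = ⌊2.181⌋ = 2 → row 2 (counted from top)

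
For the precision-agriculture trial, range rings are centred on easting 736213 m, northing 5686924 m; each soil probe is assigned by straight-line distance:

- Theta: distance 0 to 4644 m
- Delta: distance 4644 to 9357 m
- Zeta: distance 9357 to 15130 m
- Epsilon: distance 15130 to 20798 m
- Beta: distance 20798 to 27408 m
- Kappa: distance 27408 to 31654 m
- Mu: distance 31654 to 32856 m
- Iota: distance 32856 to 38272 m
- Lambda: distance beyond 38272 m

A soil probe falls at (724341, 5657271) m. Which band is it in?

Distance = √((724341−736213)² + (5657271−5686924)²) = √(140944384.000 + 879300409.000) = 31941.271 m.
31654 ≤ 31941.271 < 32856 → Mu.

Mu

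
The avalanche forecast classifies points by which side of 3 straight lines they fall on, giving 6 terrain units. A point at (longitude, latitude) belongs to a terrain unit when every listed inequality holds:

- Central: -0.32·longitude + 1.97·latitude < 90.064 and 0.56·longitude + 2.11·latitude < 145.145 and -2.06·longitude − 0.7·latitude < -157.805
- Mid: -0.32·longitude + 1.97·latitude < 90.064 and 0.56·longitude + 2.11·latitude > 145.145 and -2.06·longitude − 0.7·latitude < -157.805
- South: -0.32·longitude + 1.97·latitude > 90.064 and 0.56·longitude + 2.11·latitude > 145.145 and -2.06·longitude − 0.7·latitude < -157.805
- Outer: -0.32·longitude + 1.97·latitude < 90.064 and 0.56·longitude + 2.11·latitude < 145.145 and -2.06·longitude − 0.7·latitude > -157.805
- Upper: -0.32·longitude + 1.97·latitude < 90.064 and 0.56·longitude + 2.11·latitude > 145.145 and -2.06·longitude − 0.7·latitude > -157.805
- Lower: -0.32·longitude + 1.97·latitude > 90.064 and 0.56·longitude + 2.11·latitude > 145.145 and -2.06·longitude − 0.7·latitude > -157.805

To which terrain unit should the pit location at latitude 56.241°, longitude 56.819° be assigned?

-0.32·56.819 + 1.97·56.241 = 92.613, which is > 90.064
0.56·56.819 + 2.11·56.241 = 150.487, which is > 145.145
-2.06·56.819 − 0.7·56.241 = -156.416, which is > -157.805
This sign pattern matches Lower.

Lower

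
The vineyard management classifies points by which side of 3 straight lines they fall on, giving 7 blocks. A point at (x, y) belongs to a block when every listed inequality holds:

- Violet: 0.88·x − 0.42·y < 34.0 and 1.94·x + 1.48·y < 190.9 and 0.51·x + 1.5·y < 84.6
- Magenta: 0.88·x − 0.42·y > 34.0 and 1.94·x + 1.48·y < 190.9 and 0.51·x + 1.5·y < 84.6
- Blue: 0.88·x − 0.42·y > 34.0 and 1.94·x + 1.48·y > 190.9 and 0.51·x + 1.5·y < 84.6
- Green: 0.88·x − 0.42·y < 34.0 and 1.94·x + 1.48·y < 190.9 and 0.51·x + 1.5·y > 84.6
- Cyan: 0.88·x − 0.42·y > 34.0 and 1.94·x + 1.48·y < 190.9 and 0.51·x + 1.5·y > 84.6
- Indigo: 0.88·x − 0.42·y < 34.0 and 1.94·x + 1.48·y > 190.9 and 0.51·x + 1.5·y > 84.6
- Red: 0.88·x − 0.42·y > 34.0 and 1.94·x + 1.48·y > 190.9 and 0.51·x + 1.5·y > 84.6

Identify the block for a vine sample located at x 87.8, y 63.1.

Red

0.88·87.8 − 0.42·63.1 = 50.762, which is > 34.0
1.94·87.8 + 1.48·63.1 = 263.720, which is > 190.9
0.51·87.8 + 1.5·63.1 = 139.428, which is > 84.6
This sign pattern matches Red.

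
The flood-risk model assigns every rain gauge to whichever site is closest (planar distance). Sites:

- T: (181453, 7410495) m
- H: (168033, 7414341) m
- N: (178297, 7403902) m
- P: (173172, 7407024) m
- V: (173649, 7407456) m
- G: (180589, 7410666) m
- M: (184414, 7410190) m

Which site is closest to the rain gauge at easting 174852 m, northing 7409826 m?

V

Squared distances to each site:
T: 44020762.000; H: 66883986.000; N: 46961801.000; P: 10673604.000; V: 7064109.000; G: 33618769.000; M: 91564340.000.
Minimum at V.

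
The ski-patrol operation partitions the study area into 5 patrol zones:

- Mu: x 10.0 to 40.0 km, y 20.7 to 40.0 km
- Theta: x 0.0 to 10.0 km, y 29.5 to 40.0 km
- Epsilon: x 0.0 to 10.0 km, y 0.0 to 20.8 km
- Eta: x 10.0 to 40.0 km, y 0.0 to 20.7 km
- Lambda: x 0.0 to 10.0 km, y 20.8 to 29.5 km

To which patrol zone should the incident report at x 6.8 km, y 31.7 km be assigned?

Theta

The point has x = 6.8 and y = 31.7.
Only Theta satisfies 0.0 ≤ x ≤ 10.0 and 29.5 ≤ y ≤ 40.0.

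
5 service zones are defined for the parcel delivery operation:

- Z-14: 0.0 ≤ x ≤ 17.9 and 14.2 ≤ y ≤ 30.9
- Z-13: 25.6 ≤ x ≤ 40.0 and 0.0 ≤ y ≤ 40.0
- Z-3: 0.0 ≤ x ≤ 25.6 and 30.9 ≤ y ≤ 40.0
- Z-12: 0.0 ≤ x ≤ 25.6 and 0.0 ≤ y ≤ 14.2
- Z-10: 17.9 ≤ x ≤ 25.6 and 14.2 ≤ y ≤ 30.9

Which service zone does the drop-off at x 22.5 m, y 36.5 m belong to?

The point has x = 22.5 and y = 36.5.
Only Z-3 satisfies 0.0 ≤ x ≤ 25.6 and 30.9 ≤ y ≤ 40.0.

Z-3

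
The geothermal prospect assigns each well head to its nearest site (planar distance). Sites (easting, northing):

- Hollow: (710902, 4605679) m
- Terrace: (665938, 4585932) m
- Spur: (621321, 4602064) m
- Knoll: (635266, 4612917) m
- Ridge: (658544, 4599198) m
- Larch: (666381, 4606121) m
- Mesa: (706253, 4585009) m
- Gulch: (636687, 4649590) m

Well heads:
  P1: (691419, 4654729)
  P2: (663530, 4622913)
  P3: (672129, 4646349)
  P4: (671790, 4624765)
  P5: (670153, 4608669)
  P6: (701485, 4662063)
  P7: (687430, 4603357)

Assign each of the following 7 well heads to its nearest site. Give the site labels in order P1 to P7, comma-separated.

P1 → Hollow (d²=2785489789.00)
P2 → Larch (d²=290099465.00)
P3 → Gulch (d²=1266639445.00)
P4 → Larch (d²=376856017.00)
P5 → Larch (d²=20720288.00)
P6 → Hollow (d²=3267835345.00)
P7 → Larch (d²=450700097.00)

Hollow, Larch, Gulch, Larch, Larch, Hollow, Larch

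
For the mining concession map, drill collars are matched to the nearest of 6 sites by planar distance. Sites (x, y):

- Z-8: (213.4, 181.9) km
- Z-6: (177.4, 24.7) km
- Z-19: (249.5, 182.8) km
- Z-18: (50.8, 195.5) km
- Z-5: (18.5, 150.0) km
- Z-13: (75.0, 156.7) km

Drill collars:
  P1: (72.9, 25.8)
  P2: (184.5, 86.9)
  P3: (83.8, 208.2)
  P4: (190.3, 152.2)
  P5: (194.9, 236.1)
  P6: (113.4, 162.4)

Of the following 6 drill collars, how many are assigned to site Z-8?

2

P1 → Z-6
P2 → Z-6
P3 → Z-18
P4 → Z-8
P5 → Z-8
P6 → Z-13
2 of the 6 go to Z-8.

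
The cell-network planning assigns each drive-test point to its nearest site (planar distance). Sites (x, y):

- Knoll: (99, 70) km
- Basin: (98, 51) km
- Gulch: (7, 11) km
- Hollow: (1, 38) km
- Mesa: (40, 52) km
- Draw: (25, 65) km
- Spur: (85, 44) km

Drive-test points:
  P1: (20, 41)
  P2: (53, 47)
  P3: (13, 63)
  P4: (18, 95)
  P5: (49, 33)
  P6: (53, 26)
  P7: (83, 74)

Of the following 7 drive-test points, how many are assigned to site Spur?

0

P1 → Hollow
P2 → Mesa
P3 → Draw
P4 → Draw
P5 → Mesa
P6 → Mesa
P7 → Knoll
0 of the 7 go to Spur.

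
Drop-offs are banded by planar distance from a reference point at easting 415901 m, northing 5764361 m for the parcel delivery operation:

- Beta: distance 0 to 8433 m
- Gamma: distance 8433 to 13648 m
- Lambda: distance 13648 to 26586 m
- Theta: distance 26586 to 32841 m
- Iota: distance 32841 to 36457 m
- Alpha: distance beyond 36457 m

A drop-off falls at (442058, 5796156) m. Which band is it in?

Alpha

Distance = √((442058−415901)² + (5796156−5764361)²) = √(684188649.000 + 1010922025.000) = 41171.722 m.
36457 ≤ 41171.722 < ∞ → Alpha.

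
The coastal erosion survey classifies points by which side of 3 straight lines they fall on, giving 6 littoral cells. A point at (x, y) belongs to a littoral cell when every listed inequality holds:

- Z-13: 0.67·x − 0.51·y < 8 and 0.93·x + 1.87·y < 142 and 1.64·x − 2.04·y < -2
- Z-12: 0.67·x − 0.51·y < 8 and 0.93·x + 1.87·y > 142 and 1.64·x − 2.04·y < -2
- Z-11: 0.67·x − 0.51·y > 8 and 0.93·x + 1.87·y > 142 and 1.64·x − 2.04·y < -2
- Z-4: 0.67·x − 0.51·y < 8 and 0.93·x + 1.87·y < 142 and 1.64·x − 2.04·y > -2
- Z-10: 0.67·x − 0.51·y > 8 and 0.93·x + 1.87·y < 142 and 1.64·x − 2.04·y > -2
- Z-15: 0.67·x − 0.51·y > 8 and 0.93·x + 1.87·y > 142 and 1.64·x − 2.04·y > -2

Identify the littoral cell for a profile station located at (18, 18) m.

0.67·18 − 0.51·18 = 2.880, which is < 8
0.93·18 + 1.87·18 = 50.400, which is < 142
1.64·18 − 2.04·18 = -7.200, which is < -2
This sign pattern matches Z-13.

Z-13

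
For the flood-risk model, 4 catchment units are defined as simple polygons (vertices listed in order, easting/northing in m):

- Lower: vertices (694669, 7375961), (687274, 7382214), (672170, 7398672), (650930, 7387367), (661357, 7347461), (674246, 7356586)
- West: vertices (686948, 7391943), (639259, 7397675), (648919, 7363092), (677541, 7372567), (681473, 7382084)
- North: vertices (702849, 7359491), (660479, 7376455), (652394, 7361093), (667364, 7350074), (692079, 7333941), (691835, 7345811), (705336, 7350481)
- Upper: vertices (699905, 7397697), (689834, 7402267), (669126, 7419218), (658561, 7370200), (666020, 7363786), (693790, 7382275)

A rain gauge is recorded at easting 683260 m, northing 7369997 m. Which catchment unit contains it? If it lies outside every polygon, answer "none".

Cast a ray rightward from (683260, 7369997). For each polygon, the edges (by vertex number in listed order) whose endpoints lie on opposite sides of northing = 7369997, where each meets that height, and whether that is right or left of the point:
Lower: 4–5 at easting≈655468.6 (left), 6–1 at easting≈688382.4 (right) → 1 crossing.
West: 2–3 at easting≈646990.2 (left), 3–4 at easting≈669777.6 (left) → 0 crossings.
North: 1–2 at easting≈676608.8 (left), 2–3 at easting≈657080.2 (left) → 0 crossings.
Upper: 4–5 at easting≈658797.1 (left), 5–6 at easting≈675348.8 (left) → 0 crossings.
Only Lower has an odd count, so the point is inside Lower.

Lower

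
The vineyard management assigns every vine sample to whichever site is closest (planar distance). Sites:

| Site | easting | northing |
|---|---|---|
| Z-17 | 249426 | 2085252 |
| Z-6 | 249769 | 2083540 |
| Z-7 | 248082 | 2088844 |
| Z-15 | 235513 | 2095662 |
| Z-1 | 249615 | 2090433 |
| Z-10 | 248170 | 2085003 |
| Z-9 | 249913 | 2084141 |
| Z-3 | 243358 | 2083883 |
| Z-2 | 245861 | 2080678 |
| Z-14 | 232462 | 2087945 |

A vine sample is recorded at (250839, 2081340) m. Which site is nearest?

Squared distances to each site:
Z-17: 17300313.000; Z-6: 5984900.000; Z-7: 63911065.000; Z-15: 440005960.000; Z-1: 84180825.000; Z-10: 20541130.000; Z-9: 8703077.000; Z-3: 62432210.000; Z-2: 25218728.000; Z-14: 381340154.000.
Minimum at Z-6.

Z-6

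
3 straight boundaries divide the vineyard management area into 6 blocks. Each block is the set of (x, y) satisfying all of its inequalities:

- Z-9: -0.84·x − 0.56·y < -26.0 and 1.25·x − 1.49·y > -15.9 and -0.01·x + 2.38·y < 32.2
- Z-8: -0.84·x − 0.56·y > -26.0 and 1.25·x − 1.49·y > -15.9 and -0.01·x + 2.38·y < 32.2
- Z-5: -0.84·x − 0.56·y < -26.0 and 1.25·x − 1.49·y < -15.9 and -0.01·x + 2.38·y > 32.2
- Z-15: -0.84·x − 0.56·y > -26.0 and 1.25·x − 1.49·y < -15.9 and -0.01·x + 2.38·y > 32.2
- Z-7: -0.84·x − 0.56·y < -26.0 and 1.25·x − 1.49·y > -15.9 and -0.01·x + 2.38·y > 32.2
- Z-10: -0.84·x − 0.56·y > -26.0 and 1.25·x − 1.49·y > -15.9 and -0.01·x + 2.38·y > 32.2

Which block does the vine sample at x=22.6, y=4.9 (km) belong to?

Z-8

-0.84·22.6 − 0.56·4.9 = -21.728, which is > -26.0
1.25·22.6 − 1.49·4.9 = 20.949, which is > -15.9
-0.01·22.6 + 2.38·4.9 = 11.436, which is < 32.2
This sign pattern matches Z-8.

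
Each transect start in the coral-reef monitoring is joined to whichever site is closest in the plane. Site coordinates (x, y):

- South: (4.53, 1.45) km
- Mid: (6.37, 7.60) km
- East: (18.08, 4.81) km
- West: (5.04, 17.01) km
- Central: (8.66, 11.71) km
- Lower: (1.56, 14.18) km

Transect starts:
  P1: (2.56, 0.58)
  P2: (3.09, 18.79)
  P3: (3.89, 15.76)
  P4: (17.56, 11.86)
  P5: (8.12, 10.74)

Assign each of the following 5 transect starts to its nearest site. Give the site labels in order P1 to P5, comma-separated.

South, West, West, East, Central

P1 → South (d²=4.64)
P2 → West (d²=6.97)
P3 → West (d²=2.89)
P4 → East (d²=49.97)
P5 → Central (d²=1.23)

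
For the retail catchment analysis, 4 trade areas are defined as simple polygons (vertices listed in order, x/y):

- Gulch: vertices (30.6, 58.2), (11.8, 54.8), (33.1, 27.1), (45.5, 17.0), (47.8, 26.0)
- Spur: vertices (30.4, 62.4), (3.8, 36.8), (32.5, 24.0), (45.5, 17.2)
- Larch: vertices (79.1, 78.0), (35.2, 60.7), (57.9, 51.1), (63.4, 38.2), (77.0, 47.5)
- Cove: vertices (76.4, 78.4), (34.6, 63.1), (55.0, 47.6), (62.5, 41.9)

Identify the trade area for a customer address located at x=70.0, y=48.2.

Cast a ray rightward from (70.0, 48.2). For each polygon, the edges (by vertex number in listed order) whose endpoints lie on opposite sides of y = 48.2, where each meets that height, and whether that is right or left of the point:
Gulch: 2–3 at x≈16.88 (left), 5–1 at x≈35.94 (left) → 0 crossings.
Spur: 1–2 at x≈15.65 (left), 4–1 at x≈35.14 (left) → 0 crossings.
Larch: 3–4 at x≈59.14 (left), 5–1 at x≈77.05 (right) → 1 crossing.
Cove: 2–3 at x≈54.21 (left), 4–1 at x≈64.90 (left) → 0 crossings.
Only Larch has an odd count, so the point is inside Larch.

Larch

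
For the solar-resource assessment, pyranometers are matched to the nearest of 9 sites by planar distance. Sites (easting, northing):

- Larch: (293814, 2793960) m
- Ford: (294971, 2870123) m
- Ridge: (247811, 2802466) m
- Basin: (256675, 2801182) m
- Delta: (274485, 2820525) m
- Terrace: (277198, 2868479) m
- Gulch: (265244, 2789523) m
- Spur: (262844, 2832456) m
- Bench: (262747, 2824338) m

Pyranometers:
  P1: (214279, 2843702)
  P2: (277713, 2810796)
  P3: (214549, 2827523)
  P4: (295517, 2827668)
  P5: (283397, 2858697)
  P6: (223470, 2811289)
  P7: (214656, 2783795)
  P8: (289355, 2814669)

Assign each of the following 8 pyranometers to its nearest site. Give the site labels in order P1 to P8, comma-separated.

P1 → Spur (d²=2485031741.00)
P2 → Delta (d²=105073425.00)
P3 → Ridge (d²=1734213893.00)
P4 → Delta (d²=493367473.00)
P5 → Terrace (d²=134115125.00)
P6 → Ridge (d²=670329610.00)
P7 → Ridge (d²=1447860266.00)
P8 → Delta (d²=255409636.00)

Spur, Delta, Ridge, Delta, Terrace, Ridge, Ridge, Delta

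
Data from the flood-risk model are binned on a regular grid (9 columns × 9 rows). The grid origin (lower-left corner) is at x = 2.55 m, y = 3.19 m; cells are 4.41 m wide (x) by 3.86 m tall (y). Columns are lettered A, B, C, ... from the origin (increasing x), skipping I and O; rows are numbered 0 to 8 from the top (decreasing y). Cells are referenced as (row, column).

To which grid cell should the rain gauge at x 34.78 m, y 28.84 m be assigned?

Column index: ⌊(34.78 − 2.55) / 4.41⌋ = ⌊7.308⌋ = 7 → column H
Row offset from origin: ⌊(28.84 − 3.19) / 3.86⌋ = ⌊6.645⌋ = 6 → row 2 (counted from top)

(2, H)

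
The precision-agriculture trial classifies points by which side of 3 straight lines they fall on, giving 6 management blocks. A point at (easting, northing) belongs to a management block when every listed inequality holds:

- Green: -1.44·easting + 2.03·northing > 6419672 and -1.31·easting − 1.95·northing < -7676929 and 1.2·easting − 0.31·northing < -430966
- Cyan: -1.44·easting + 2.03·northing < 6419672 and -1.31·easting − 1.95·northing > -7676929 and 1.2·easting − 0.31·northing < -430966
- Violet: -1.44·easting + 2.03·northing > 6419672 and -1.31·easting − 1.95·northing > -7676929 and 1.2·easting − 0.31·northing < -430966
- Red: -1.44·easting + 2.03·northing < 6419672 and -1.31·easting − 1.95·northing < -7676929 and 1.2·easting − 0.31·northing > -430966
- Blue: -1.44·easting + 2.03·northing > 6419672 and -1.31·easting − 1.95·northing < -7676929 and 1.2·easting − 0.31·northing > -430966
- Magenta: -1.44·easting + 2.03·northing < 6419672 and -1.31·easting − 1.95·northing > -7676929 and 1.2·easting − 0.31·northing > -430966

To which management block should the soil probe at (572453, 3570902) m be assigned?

-1.44·572453 + 2.03·3570902 = 6424598.740, which is > 6419672
-1.31·572453 − 1.95·3570902 = -7713172.330, which is < -7676929
1.2·572453 − 0.31·3570902 = -420036.020, which is > -430966
This sign pattern matches Blue.

Blue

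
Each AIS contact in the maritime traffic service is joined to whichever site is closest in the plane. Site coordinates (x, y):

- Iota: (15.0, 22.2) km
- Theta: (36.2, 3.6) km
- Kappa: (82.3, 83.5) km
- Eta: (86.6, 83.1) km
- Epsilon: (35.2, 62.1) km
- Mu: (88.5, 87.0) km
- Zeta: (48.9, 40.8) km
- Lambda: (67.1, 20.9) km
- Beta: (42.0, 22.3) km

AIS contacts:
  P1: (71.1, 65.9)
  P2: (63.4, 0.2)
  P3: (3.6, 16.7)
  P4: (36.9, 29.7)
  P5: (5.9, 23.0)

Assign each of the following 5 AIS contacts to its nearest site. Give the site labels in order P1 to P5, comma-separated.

P1 → Kappa (d²=435.20)
P2 → Lambda (d²=442.18)
P3 → Iota (d²=160.21)
P4 → Beta (d²=80.77)
P5 → Iota (d²=83.45)

Kappa, Lambda, Iota, Beta, Iota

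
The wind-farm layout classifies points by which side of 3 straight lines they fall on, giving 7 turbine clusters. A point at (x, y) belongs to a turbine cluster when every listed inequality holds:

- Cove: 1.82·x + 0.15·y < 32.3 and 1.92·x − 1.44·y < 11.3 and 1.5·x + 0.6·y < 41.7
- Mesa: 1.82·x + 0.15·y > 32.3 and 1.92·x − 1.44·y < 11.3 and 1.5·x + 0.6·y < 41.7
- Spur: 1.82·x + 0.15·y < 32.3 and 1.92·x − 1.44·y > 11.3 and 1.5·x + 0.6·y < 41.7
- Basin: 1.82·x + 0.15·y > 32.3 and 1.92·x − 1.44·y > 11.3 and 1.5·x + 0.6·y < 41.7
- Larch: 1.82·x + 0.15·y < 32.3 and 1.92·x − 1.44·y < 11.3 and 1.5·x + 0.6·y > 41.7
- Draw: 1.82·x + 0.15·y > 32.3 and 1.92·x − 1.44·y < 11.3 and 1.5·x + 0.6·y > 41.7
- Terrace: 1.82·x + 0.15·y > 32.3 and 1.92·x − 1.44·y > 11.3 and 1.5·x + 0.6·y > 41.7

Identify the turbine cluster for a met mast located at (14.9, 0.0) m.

Spur

1.82·14.9 + 0.15·0.0 = 27.118, which is < 32.3
1.92·14.9 − 1.44·0.0 = 28.608, which is > 11.3
1.5·14.9 + 0.6·0.0 = 22.350, which is < 41.7
This sign pattern matches Spur.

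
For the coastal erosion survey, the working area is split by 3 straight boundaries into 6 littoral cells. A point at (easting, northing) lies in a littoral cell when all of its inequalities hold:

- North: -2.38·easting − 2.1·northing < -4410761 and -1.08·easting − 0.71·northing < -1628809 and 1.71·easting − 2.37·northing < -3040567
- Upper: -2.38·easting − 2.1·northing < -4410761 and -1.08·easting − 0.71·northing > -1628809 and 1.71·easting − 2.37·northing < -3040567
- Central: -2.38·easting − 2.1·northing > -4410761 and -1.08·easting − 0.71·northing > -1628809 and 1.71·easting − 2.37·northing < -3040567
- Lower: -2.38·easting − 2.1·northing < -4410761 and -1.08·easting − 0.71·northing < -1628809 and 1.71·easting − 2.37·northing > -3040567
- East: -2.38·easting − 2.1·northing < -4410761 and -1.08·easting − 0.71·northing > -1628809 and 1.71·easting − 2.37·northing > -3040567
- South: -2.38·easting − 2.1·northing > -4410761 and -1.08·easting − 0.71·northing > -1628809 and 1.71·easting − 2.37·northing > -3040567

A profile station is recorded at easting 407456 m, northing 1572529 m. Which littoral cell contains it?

-2.38·407456 − 2.1·1572529 = -4272056.180, which is > -4410761
-1.08·407456 − 0.71·1572529 = -1556548.070, which is > -1628809
1.71·407456 − 2.37·1572529 = -3030143.970, which is > -3040567
This sign pattern matches South.

South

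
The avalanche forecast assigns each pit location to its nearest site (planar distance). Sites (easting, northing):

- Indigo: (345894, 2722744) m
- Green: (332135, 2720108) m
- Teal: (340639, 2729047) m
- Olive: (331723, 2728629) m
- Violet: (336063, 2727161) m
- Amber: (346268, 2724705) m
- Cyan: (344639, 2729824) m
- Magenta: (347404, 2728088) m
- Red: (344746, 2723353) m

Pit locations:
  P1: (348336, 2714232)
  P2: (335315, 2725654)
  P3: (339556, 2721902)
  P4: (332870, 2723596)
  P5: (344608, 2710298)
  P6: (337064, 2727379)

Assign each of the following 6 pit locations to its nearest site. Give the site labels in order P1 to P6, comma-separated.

P1 → Indigo (d²=78417508.00)
P2 → Violet (d²=2830553.00)
P3 → Red (d²=29041501.00)
P4 → Green (d²=12706369.00)
P5 → Indigo (d²=156556712.00)
P6 → Violet (d²=1049525.00)

Indigo, Violet, Red, Green, Indigo, Violet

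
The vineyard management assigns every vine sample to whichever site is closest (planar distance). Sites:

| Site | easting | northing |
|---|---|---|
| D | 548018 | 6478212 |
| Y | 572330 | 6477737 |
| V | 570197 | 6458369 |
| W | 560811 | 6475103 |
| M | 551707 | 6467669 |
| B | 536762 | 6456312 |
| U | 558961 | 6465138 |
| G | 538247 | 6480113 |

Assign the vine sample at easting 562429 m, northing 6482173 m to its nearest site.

Squared distances to each site:
D: 223366442.000; Y: 117707897.000; V: 626972240.000; W: 52602824.000; M: 325327300.000; B: 1327586210.000; U: 302218249.000; G: 589012724.000.
Minimum at W.

W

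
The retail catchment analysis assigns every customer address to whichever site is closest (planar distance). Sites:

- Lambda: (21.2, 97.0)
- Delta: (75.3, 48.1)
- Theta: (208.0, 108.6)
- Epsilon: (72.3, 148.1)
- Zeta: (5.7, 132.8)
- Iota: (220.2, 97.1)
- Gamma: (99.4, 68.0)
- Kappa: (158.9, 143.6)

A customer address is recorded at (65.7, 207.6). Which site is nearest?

Epsilon

Squared distances to each site:
Lambda: 14212.610; Delta: 25532.410; Theta: 30050.290; Epsilon: 3583.810; Zeta: 9195.040; Iota: 36080.500; Gamma: 20623.850; Kappa: 12782.240.
Minimum at Epsilon.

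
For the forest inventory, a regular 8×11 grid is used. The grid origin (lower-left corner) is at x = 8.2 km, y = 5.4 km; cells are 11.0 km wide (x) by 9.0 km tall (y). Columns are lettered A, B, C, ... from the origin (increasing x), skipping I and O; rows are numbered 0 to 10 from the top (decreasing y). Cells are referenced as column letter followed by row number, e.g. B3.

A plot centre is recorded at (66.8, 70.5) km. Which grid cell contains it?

Column index: ⌊(66.8 − 8.2) / 11.0⌋ = ⌊5.327⌋ = 5 → column F
Row offset from origin: ⌊(70.5 − 5.4) / 9.0⌋ = ⌊7.233⌋ = 7 → row 3 (counted from top)

F3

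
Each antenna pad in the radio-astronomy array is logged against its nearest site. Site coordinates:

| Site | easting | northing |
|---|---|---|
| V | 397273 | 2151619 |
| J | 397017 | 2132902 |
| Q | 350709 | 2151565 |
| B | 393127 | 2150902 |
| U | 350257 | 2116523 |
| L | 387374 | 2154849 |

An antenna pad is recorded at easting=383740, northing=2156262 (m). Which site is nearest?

L

Squared distances to each site:
V: 204699538.000; J: 721968329.000; Q: 1113108770.000; B: 116845369.000; U: 2700299410.000; L: 15202525.000.
Minimum at L.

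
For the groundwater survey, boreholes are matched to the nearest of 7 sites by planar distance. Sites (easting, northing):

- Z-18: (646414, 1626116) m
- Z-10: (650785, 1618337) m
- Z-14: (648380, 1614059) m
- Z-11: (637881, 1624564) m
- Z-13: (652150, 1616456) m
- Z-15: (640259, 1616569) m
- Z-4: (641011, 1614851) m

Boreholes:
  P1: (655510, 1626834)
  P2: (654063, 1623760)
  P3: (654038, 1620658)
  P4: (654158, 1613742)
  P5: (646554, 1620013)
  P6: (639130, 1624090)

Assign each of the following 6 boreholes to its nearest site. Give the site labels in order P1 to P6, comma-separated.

Z-18, Z-10, Z-10, Z-13, Z-10, Z-11

P1 → Z-18 (d²=83252740.00)
P2 → Z-10 (d²=40154213.00)
P3 → Z-10 (d²=15969050.00)
P4 → Z-13 (d²=11397860.00)
P5 → Z-10 (d²=20710337.00)
P6 → Z-11 (d²=1784677.00)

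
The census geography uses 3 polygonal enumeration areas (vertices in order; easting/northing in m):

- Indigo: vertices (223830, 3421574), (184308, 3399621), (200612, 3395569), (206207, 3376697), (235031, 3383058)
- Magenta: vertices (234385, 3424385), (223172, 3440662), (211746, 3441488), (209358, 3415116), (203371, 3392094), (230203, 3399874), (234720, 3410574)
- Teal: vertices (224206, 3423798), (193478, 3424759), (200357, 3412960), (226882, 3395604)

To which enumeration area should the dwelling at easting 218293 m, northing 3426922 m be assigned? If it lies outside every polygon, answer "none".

Cast a ray rightward from (218293, 3426922). For each polygon, the edges (by vertex number in listed order) whose endpoints lie on opposite sides of northing = 3426922, where each meets that height, and whether that is right or left of the point:
Indigo: no edge straddles that height → 0 crossings.
Magenta: 1–2 at easting≈232637.3 (right), 3–4 at easting≈210427.0 (left) → 1 crossing.
Teal: no edge straddles that height → 0 crossings.
Only Magenta has an odd count, so the point is inside Magenta.

Magenta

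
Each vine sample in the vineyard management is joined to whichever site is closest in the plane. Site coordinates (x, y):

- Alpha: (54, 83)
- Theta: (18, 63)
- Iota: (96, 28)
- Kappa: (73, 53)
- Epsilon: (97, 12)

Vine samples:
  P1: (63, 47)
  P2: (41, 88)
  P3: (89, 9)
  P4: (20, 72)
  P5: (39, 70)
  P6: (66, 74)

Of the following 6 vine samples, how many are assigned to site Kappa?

1

P1 → Kappa
P2 → Alpha
P3 → Epsilon
P4 → Theta
P5 → Alpha
P6 → Alpha
1 of the 6 goes to Kappa.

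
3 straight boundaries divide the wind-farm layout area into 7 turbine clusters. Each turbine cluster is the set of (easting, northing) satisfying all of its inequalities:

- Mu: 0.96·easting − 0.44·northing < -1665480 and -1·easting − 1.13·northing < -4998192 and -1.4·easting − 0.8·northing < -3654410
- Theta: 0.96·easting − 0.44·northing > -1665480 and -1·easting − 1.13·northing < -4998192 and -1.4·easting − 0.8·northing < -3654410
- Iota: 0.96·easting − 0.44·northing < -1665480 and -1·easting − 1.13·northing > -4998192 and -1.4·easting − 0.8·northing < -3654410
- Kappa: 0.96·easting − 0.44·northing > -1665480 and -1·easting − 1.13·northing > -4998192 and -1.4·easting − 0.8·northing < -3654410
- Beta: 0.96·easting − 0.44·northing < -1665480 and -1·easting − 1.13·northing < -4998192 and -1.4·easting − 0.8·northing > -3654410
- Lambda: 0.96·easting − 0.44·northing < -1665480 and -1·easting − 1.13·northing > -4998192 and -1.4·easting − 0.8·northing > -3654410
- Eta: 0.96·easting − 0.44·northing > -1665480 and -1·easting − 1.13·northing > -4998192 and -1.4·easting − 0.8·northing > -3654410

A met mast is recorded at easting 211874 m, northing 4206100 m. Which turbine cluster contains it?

0.96·211874 − 0.44·4206100 = -1647284.960, which is > -1665480
-1·211874 − 1.13·4206100 = -4964767.000, which is > -4998192
-1.4·211874 − 0.8·4206100 = -3661503.600, which is < -3654410
This sign pattern matches Kappa.

Kappa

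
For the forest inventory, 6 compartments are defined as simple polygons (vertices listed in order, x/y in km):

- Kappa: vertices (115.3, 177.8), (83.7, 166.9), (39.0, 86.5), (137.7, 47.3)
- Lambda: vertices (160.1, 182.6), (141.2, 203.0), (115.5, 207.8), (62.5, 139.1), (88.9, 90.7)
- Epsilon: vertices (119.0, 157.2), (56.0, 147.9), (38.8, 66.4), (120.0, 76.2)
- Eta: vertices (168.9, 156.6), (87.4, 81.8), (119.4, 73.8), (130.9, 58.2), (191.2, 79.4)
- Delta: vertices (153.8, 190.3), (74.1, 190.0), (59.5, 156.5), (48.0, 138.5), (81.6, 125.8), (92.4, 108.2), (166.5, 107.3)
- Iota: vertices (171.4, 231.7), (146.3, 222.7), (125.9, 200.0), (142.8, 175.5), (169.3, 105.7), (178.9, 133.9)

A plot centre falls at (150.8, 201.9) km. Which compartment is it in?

Iota

Cast a ray rightward from (150.8, 201.9). For each polygon, the edges (by vertex number in listed order) whose endpoints lie on opposite sides of y = 201.9, where each meets that height, and whether that is right or left of the point:
Kappa: no edge straddles that height → 0 crossings.
Lambda: 1–2 at x≈142.22 (left), 3–4 at x≈110.95 (left) → 0 crossings.
Epsilon: no edge straddles that height → 0 crossings.
Eta: no edge straddles that height → 0 crossings.
Delta: no edge straddles that height → 0 crossings.
Iota: 2–3 at x≈127.61 (left), 6–1 at x≈173.69 (right) → 1 crossing.
Only Iota has an odd count, so the point is inside Iota.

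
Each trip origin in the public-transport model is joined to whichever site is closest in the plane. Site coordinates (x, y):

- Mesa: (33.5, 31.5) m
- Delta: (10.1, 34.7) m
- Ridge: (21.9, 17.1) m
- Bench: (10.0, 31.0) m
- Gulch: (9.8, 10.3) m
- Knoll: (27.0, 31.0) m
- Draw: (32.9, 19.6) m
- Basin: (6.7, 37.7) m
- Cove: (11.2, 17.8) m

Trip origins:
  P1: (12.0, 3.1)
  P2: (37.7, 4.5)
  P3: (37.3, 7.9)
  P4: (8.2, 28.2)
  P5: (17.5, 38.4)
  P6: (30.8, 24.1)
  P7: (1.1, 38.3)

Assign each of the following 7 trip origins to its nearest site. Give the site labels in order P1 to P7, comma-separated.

P1 → Gulch (d²=56.68)
P2 → Draw (d²=251.05)
P3 → Draw (d²=156.25)
P4 → Bench (d²=11.08)
P5 → Delta (d²=68.45)
P6 → Draw (d²=24.66)
P7 → Basin (d²=31.72)

Gulch, Draw, Draw, Bench, Delta, Draw, Basin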